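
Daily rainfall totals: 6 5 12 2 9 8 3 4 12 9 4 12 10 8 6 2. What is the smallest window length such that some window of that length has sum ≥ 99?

add 6: running sum 6 < 99
add 5: running sum 11 < 99
add 12: running sum 23 < 99
add 2: running sum 25 < 99
add 9: running sum 34 < 99
add 8: running sum 42 < 99
add 3: running sum 45 < 99
add 4: running sum 49 < 99
add 12: running sum 61 < 99
add 9: running sum 70 < 99
add 4: running sum 74 < 99
add 12: running sum 86 < 99
add 10: running sum 96 < 99
add 8: shortest ending here [6, 5, 12, 2, 9, 8, 3, 4, 12, 9, 4, 12, 10, 8] sum 104, len 14
add 6: shortest ending here [12, 2, 9, 8, 3, 4, 12, 9, 4, 12, 10, 8, 6] sum 99, len 13
add 2: shortest ending here [12, 2, 9, 8, 3, 4, 12, 9, 4, 12, 10, 8, 6, 2] sum 101, len 14
Shortest qualifying length: 13.

13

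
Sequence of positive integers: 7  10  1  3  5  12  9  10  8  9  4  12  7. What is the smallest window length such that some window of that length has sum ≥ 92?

13

Extend right; whenever the sum reaches 92, record the length and shrink from the left:
add 7: running sum 7 < 92
add 10: running sum 17 < 92
add 1: running sum 18 < 92
add 3: running sum 21 < 92
add 5: running sum 26 < 92
add 12: running sum 38 < 92
add 9: running sum 47 < 92
add 10: running sum 57 < 92
add 8: running sum 65 < 92
add 9: running sum 74 < 92
add 4: running sum 78 < 92
add 12: running sum 90 < 92
add 7: shortest ending here [7, 10, 1, 3, 5, 12, 9, 10, 8, 9, 4, 12, 7] sum 97, len 13
Shortest qualifying length: 13.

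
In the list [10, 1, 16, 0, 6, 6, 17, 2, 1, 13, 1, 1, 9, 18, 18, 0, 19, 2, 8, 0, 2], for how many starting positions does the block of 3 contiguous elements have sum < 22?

10 1 16 → sum 27
1 16 0 → sum 17  < 22 ✓
16 0 6 → sum 22
0 6 6 → sum 12  < 22 ✓
6 6 17 → sum 29
6 17 2 → sum 25
17 2 1 → sum 20  < 22 ✓
2 1 13 → sum 16  < 22 ✓
1 13 1 → sum 15  < 22 ✓
13 1 1 → sum 15  < 22 ✓
1 1 9 → sum 11  < 22 ✓
1 9 18 → sum 28
9 18 18 → sum 45
18 18 0 → sum 36
18 0 19 → sum 37
0 19 2 → sum 21  < 22 ✓
19 2 8 → sum 29
2 8 0 → sum 10  < 22 ✓
8 0 2 → sum 10  < 22 ✓
10 windows satisfy the condition.

10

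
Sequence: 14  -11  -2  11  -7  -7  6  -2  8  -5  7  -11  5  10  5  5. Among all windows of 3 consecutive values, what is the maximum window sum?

20

Each size-3 window and its sum:
(14, -11, -2) → sum 1
(-11, -2, 11) → sum -2
(-2, 11, -7) → sum 2
(11, -7, -7) → sum -3
(-7, -7, 6) → sum -8
(-7, 6, -2) → sum -3
(6, -2, 8) → sum 12
(-2, 8, -5) → sum 1
(8, -5, 7) → sum 10
(-5, 7, -11) → sum -9
(7, -11, 5) → sum 1
(-11, 5, 10) → sum 4
(5, 10, 5) → sum 20
(10, 5, 5) → sum 20
Maximum of these is 20.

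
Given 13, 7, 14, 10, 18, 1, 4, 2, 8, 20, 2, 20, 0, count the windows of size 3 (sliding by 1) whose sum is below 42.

9

[13, 7, 14] → sum 34  < 42 ✓
[7, 14, 10] → sum 31  < 42 ✓
[14, 10, 18] → sum 42
[10, 18, 1] → sum 29  < 42 ✓
[18, 1, 4] → sum 23  < 42 ✓
[1, 4, 2] → sum 7  < 42 ✓
[4, 2, 8] → sum 14  < 42 ✓
[2, 8, 20] → sum 30  < 42 ✓
[8, 20, 2] → sum 30  < 42 ✓
[20, 2, 20] → sum 42
[2, 20, 0] → sum 22  < 42 ✓
9 windows satisfy the condition.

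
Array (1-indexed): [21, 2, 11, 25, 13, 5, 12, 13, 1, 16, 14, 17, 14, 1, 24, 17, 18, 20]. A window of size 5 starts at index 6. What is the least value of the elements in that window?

1

Elements at indices 6..10: 5, 12, 13, 1, 16
min(5, 12, 13, 1, 16) = 1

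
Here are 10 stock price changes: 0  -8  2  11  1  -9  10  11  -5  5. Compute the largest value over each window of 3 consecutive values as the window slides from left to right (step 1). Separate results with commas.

[0, -8, 2] → max 2
[-8, 2, 11] → max 11
[2, 11, 1] → max 11
[11, 1, -9] → max 11
[1, -9, 10] → max 10
[-9, 10, 11] → max 11
[10, 11, -5] → max 11
[11, -5, 5] → max 11

2, 11, 11, 11, 10, 11, 11, 11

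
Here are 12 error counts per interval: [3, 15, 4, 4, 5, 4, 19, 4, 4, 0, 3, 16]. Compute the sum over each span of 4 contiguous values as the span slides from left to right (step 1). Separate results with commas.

26, 28, 17, 32, 32, 31, 27, 11, 23

3 15 4 4 → sum 26
15 4 4 5 → sum 28
4 4 5 4 → sum 17
4 5 4 19 → sum 32
5 4 19 4 → sum 32
4 19 4 4 → sum 31
19 4 4 0 → sum 27
4 4 0 3 → sum 11
4 0 3 16 → sum 23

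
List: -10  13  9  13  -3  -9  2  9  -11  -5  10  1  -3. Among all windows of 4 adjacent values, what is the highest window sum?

32

[-10, 13, 9, 13] → sum 25
[13, 9, 13, -3] → sum 32
[9, 13, -3, -9] → sum 10
[13, -3, -9, 2] → sum 3
[-3, -9, 2, 9] → sum -1
[-9, 2, 9, -11] → sum -9
[2, 9, -11, -5] → sum -5
[9, -11, -5, 10] → sum 3
[-11, -5, 10, 1] → sum -5
[-5, 10, 1, -3] → sum 3
Highest of these is 32.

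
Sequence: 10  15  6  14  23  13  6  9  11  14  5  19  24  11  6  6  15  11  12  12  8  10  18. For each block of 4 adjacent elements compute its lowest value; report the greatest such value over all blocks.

(10, 15, 6, 14) → min 6
(15, 6, 14, 23) → min 6
(6, 14, 23, 13) → min 6
(14, 23, 13, 6) → min 6
(23, 13, 6, 9) → min 6
(13, 6, 9, 11) → min 6
(6, 9, 11, 14) → min 6
(9, 11, 14, 5) → min 5
(11, 14, 5, 19) → min 5
(14, 5, 19, 24) → min 5
(5, 19, 24, 11) → min 5
(19, 24, 11, 6) → min 6
(24, 11, 6, 6) → min 6
(11, 6, 6, 15) → min 6
(6, 6, 15, 11) → min 6
(6, 15, 11, 12) → min 6
(15, 11, 12, 12) → min 11
(11, 12, 12, 8) → min 8
(12, 12, 8, 10) → min 8
(12, 8, 10, 18) → min 8
Greatest of these is 11.

11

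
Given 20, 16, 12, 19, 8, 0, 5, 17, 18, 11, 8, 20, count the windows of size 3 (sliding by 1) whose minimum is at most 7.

20 16 12 → min 12
16 12 19 → min 12
12 19 8 → min 8
19 8 0 → min 0  ≤ 7 ✓
8 0 5 → min 0  ≤ 7 ✓
0 5 17 → min 0  ≤ 7 ✓
5 17 18 → min 5  ≤ 7 ✓
17 18 11 → min 11
18 11 8 → min 8
11 8 20 → min 8
4 windows satisfy the condition.

4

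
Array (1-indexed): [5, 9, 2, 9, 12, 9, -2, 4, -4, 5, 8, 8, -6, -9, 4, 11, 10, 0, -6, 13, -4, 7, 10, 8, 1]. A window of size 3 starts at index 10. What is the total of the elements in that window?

21

Elements at indices 10..12: 5, 8, 8
sum(5, 8, 8) = 21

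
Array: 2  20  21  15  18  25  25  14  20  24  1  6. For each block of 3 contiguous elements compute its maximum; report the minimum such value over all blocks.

(2, 20, 21) → max 21
(20, 21, 15) → max 21
(21, 15, 18) → max 21
(15, 18, 25) → max 25
(18, 25, 25) → max 25
(25, 25, 14) → max 25
(25, 14, 20) → max 25
(14, 20, 24) → max 24
(20, 24, 1) → max 24
(24, 1, 6) → max 24
Minimum of these is 21.

21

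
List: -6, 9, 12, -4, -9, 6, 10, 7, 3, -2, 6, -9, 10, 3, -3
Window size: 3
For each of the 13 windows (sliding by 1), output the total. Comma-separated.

15, 17, -1, -7, 7, 23, 20, 8, 7, -5, 7, 4, 10

[-6, 9, 12] → sum 15
[9, 12, -4] → sum 17
[12, -4, -9] → sum -1
[-4, -9, 6] → sum -7
[-9, 6, 10] → sum 7
[6, 10, 7] → sum 23
[10, 7, 3] → sum 20
[7, 3, -2] → sum 8
[3, -2, 6] → sum 7
[-2, 6, -9] → sum -5
[6, -9, 10] → sum 7
[-9, 10, 3] → sum 4
[10, 3, -3] → sum 10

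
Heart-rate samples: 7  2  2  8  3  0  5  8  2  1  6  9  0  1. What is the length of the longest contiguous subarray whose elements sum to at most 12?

[7] sum 7 len 1
[7, 2] sum 9 len 2
[7, 2, 2] sum 11 len 3
[2, 2, 8] sum 12 len 3
[8, 3] sum 11 len 2
[8, 3, 0] sum 11 len 3
[3, 0, 5] sum 8 len 3
[8] sum 8 len 1
[8, 2] sum 10 len 2
[8, 2, 1] sum 11 len 3
[2, 1, 6] sum 9 len 3
[9] sum 9 len 1
[9, 0] sum 9 len 2
[9, 0, 1] sum 10 len 3
Longest length seen: 3.

3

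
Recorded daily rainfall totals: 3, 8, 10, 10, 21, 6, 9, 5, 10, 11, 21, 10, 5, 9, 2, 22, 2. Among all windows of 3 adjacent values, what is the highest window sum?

42

Window sums for each of the 15 positions:
(3, 8, 10) → sum 21
(8, 10, 10) → sum 28
(10, 10, 21) → sum 41
(10, 21, 6) → sum 37
(21, 6, 9) → sum 36
(6, 9, 5) → sum 20
(9, 5, 10) → sum 24
(5, 10, 11) → sum 26
(10, 11, 21) → sum 42
(11, 21, 10) → sum 42
(21, 10, 5) → sum 36
(10, 5, 9) → sum 24
(5, 9, 2) → sum 16
(9, 2, 22) → sum 33
(2, 22, 2) → sum 26
Highest of these is 42.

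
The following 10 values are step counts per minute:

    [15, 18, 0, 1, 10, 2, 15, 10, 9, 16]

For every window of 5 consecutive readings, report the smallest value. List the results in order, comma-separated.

0, 0, 0, 1, 2, 2

15 18 0 1 10 → min 0
18 0 1 10 2 → min 0
0 1 10 2 15 → min 0
1 10 2 15 10 → min 1
10 2 15 10 9 → min 2
2 15 10 9 16 → min 2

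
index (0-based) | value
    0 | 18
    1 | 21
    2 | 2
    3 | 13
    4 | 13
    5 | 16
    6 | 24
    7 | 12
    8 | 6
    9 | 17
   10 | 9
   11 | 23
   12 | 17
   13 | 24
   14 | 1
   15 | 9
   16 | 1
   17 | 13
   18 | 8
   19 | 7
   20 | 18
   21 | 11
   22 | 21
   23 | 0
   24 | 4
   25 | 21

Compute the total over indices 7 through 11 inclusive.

Elements at indices 7..11: 12, 6, 17, 9, 23
sum(12, 6, 17, 9, 23) = 67

67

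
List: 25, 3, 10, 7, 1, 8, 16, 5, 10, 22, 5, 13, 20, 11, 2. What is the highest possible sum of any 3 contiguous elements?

(25, 3, 10) → sum 38
(3, 10, 7) → sum 20
(10, 7, 1) → sum 18
(7, 1, 8) → sum 16
(1, 8, 16) → sum 25
(8, 16, 5) → sum 29
(16, 5, 10) → sum 31
(5, 10, 22) → sum 37
(10, 22, 5) → sum 37
(22, 5, 13) → sum 40
(5, 13, 20) → sum 38
(13, 20, 11) → sum 44
(20, 11, 2) → sum 33
Highest of these is 44.

44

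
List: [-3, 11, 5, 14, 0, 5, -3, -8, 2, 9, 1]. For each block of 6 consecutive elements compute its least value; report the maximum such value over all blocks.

[-3, 11, 5, 14, 0, 5] → min -3
[11, 5, 14, 0, 5, -3] → min -3
[5, 14, 0, 5, -3, -8] → min -8
[14, 0, 5, -3, -8, 2] → min -8
[0, 5, -3, -8, 2, 9] → min -8
[5, -3, -8, 2, 9, 1] → min -8
Maximum of these is -3.

-3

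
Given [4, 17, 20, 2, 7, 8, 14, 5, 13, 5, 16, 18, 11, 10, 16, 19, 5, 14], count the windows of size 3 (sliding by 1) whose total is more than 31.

(4, 17, 20) → sum 41  > 31 ✓
(17, 20, 2) → sum 39  > 31 ✓
(20, 2, 7) → sum 29
(2, 7, 8) → sum 17
(7, 8, 14) → sum 29
(8, 14, 5) → sum 27
(14, 5, 13) → sum 32  > 31 ✓
(5, 13, 5) → sum 23
(13, 5, 16) → sum 34  > 31 ✓
(5, 16, 18) → sum 39  > 31 ✓
(16, 18, 11) → sum 45  > 31 ✓
(18, 11, 10) → sum 39  > 31 ✓
(11, 10, 16) → sum 37  > 31 ✓
(10, 16, 19) → sum 45  > 31 ✓
(16, 19, 5) → sum 40  > 31 ✓
(19, 5, 14) → sum 38  > 31 ✓
11 windows satisfy the condition.

11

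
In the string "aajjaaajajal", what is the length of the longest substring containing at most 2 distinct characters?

11

add a: window [a] (1 distinct), len 1
add a: window [a, a] (1 distinct), len 2
add j: window [a, a, j] (2 distinct), len 3
add j: window [a, a, j, j] (2 distinct), len 4
add a: window [a, a, j, j, a] (2 distinct), len 5
add a: window [a, a, j, j, a, a] (2 distinct), len 6
add a: window [a, a, j, j, a, a, a] (2 distinct), len 7
add j: window [a, a, j, j, a, a, a, j] (2 distinct), len 8
add a: window [a, a, j, j, a, a, a, j, a] (2 distinct), len 9
add j: window [a, a, j, j, a, a, a, j, a, j] (2 distinct), len 10
add a: window [a, a, j, j, a, a, a, j, a, j, a] (2 distinct), len 11
add l: window [a, l] (2 distinct), len 2
Longest length with ≤2 distinct: 11.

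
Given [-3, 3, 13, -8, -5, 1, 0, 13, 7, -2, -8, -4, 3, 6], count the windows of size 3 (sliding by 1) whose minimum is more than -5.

-3 3 13 → min -3  > -5 ✓
3 13 -8 → min -8
13 -8 -5 → min -8
-8 -5 1 → min -8
-5 1 0 → min -5
1 0 13 → min 0  > -5 ✓
0 13 7 → min 0  > -5 ✓
13 7 -2 → min -2  > -5 ✓
7 -2 -8 → min -8
-2 -8 -4 → min -8
-8 -4 3 → min -8
-4 3 6 → min -4  > -5 ✓
5 windows satisfy the condition.

5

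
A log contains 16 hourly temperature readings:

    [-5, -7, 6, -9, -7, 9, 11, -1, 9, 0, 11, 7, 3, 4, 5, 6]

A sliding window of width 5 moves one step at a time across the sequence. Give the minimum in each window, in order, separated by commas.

[-5, -7, 6, -9, -7] → min -9
[-7, 6, -9, -7, 9] → min -9
[6, -9, -7, 9, 11] → min -9
[-9, -7, 9, 11, -1] → min -9
[-7, 9, 11, -1, 9] → min -7
[9, 11, -1, 9, 0] → min -1
[11, -1, 9, 0, 11] → min -1
[-1, 9, 0, 11, 7] → min -1
[9, 0, 11, 7, 3] → min 0
[0, 11, 7, 3, 4] → min 0
[11, 7, 3, 4, 5] → min 3
[7, 3, 4, 5, 6] → min 3

-9, -9, -9, -9, -7, -1, -1, -1, 0, 0, 3, 3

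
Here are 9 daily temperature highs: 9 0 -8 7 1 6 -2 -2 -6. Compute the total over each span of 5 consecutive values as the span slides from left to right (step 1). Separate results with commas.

Sliding a size-5 window across the 9 values:
9 0 -8 7 1 → sum 9
0 -8 7 1 6 → sum 6
-8 7 1 6 -2 → sum 4
7 1 6 -2 -2 → sum 10
1 6 -2 -2 -6 → sum -3

9, 6, 4, 10, -3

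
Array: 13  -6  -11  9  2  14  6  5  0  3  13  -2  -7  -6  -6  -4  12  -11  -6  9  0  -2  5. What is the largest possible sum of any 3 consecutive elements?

25

Each size-3 window and its sum:
13 -6 -11 → sum -4
-6 -11 9 → sum -8
-11 9 2 → sum 0
9 2 14 → sum 25
2 14 6 → sum 22
14 6 5 → sum 25
6 5 0 → sum 11
5 0 3 → sum 8
0 3 13 → sum 16
3 13 -2 → sum 14
13 -2 -7 → sum 4
-2 -7 -6 → sum -15
-7 -6 -6 → sum -19
-6 -6 -4 → sum -16
-6 -4 12 → sum 2
-4 12 -11 → sum -3
12 -11 -6 → sum -5
-11 -6 9 → sum -8
-6 9 0 → sum 3
9 0 -2 → sum 7
0 -2 5 → sum 3
Largest of these is 25.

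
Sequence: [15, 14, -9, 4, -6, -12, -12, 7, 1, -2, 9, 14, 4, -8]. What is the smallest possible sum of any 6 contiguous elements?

-28

Window sums for each of the 9 positions:
(15, 14, -9, 4, -6, -12) → sum 6
(14, -9, 4, -6, -12, -12) → sum -21
(-9, 4, -6, -12, -12, 7) → sum -28
(4, -6, -12, -12, 7, 1) → sum -18
(-6, -12, -12, 7, 1, -2) → sum -24
(-12, -12, 7, 1, -2, 9) → sum -9
(-12, 7, 1, -2, 9, 14) → sum 17
(7, 1, -2, 9, 14, 4) → sum 33
(1, -2, 9, 14, 4, -8) → sum 18
Smallest of these is -28.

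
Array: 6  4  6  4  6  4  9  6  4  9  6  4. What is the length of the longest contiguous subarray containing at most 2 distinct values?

Extend right; when distinct count exceeds 2, shrink from the left:
[6] 1 distinct, len 1
[6, 4] 2 distinct, len 2
[6, 4, 6] 2 distinct, len 3
[6, 4, 6, 4] 2 distinct, len 4
[6, 4, 6, 4, 6] 2 distinct, len 5
[6, 4, 6, 4, 6, 4] 2 distinct, len 6
[4, 9] 2 distinct, len 2
[9, 6] 2 distinct, len 2
[6, 4] 2 distinct, len 2
[4, 9] 2 distinct, len 2
[9, 6] 2 distinct, len 2
[6, 4] 2 distinct, len 2
Longest length with ≤2 distinct: 6.

6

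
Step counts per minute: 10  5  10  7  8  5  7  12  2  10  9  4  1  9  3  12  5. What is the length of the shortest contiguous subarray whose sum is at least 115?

17

add 10: running sum 10 < 115
add 5: running sum 15 < 115
add 10: running sum 25 < 115
add 7: running sum 32 < 115
add 8: running sum 40 < 115
add 5: running sum 45 < 115
add 7: running sum 52 < 115
add 12: running sum 64 < 115
add 2: running sum 66 < 115
add 10: running sum 76 < 115
add 9: running sum 85 < 115
add 4: running sum 89 < 115
add 1: running sum 90 < 115
add 9: running sum 99 < 115
add 3: running sum 102 < 115
add 12: running sum 114 < 115
add 5: shortest ending here [10, 5, 10, 7, 8, 5, 7, 12, 2, 10, 9, 4, 1, 9, 3, 12, 5] sum 119, len 17
Shortest qualifying length: 17.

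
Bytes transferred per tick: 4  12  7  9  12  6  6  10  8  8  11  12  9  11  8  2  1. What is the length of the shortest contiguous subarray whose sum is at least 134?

16

Extend right; whenever the sum reaches 134, record the length and shrink from the left:
add 4: running sum 4 < 134
add 12: running sum 16 < 134
add 7: running sum 23 < 134
add 9: running sum 32 < 134
add 12: running sum 44 < 134
add 6: running sum 50 < 134
add 6: running sum 56 < 134
add 10: running sum 66 < 134
add 8: running sum 74 < 134
add 8: running sum 82 < 134
add 11: running sum 93 < 134
add 12: running sum 105 < 134
add 9: running sum 114 < 134
add 11: running sum 125 < 134
add 8: running sum 133 < 134
add 2: shortest ending here [4, 12, 7, 9, 12, 6, 6, 10, 8, 8, 11, 12, 9, 11, 8, 2] sum 135, len 16
add 1: shortest ending here [4, 12, 7, 9, 12, 6, 6, 10, 8, 8, 11, 12, 9, 11, 8, 2, 1] sum 136, len 17
Shortest qualifying length: 16.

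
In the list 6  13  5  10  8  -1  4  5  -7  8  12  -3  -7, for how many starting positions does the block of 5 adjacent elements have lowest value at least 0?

1

[6, 13, 5, 10, 8] → min 5  ≥ 0 ✓
[13, 5, 10, 8, -1] → min -1
[5, 10, 8, -1, 4] → min -1
[10, 8, -1, 4, 5] → min -1
[8, -1, 4, 5, -7] → min -7
[-1, 4, 5, -7, 8] → min -7
[4, 5, -7, 8, 12] → min -7
[5, -7, 8, 12, -3] → min -7
[-7, 8, 12, -3, -7] → min -7
1 window satisfy the condition.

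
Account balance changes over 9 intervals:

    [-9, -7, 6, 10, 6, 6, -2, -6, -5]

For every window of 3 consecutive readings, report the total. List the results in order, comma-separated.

-10, 9, 22, 22, 10, -2, -13

Sliding a size-3 window across the 9 values:
[-9, -7, 6] → sum -10
[-7, 6, 10] → sum 9
[6, 10, 6] → sum 22
[10, 6, 6] → sum 22
[6, 6, -2] → sum 10
[6, -2, -6] → sum -2
[-2, -6, -5] → sum -13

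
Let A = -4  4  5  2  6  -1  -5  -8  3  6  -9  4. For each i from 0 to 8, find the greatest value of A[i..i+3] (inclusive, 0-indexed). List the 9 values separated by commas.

5, 6, 6, 6, 6, 3, 6, 6, 6

Sliding a size-4 window across the 12 values:
(-4, 4, 5, 2) → max 5
(4, 5, 2, 6) → max 6
(5, 2, 6, -1) → max 6
(2, 6, -1, -5) → max 6
(6, -1, -5, -8) → max 6
(-1, -5, -8, 3) → max 3
(-5, -8, 3, 6) → max 6
(-8, 3, 6, -9) → max 6
(3, 6, -9, 4) → max 6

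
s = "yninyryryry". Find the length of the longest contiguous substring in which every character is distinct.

4

add y: [y] len 1
add n: [y, n] len 2
add i: [y, n, i] len 3
add n (repeat n, move left end past it): [i, n] len 2
add y: [i, n, y] len 3
add r: [i, n, y, r] len 4
add y (repeat y, move left end past it): [r, y] len 2
add r (repeat r, move left end past it): [y, r] len 2
add y (repeat y, move left end past it): [r, y] len 2
add r (repeat r, move left end past it): [y, r] len 2
add y (repeat y, move left end past it): [r, y] len 2
Longest all-distinct length: 4.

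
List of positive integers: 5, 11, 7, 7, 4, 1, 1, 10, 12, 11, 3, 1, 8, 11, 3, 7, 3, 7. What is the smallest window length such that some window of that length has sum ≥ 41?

6

add 5: running sum 5 < 41
add 11: running sum 16 < 41
add 7: running sum 23 < 41
add 7: running sum 30 < 41
add 4: running sum 34 < 41
add 1: running sum 35 < 41
add 1: running sum 36 < 41
end 7: [11, 7, 7, 4, 1, 1, 10] sum 41, len 7
end 8: [7, 7, 4, 1, 1, 10, 12] sum 42, len 7
end 9: [7, 4, 1, 1, 10, 12, 11] sum 46, len 7
end 10: [4, 1, 1, 10, 12, 11, 3] sum 42, len 7
end 11: [4, 1, 1, 10, 12, 11, 3, 1] sum 43, len 8
end 12: [10, 12, 11, 3, 1, 8] sum 45, len 6
end 13: [12, 11, 3, 1, 8, 11] sum 46, len 6
end 14: [12, 11, 3, 1, 8, 11, 3] sum 49, len 7
end 15: [11, 3, 1, 8, 11, 3, 7] sum 44, len 7
end 16: [11, 3, 1, 8, 11, 3, 7, 3] sum 47, len 8
end 17: [3, 1, 8, 11, 3, 7, 3, 7] sum 43, len 8
Shortest qualifying length: 6.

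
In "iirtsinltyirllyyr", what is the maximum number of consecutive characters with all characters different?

6

add i: [i] len 1
add i (repeat i, move left end past it): [i] len 1
add r: [i, r] len 2
add t: [i, r, t] len 3
add s: [i, r, t, s] len 4
add i (repeat i, move left end past it): [r, t, s, i] len 4
add n: [r, t, s, i, n] len 5
add l: [r, t, s, i, n, l] len 6
add t (repeat t, move left end past it): [s, i, n, l, t] len 5
add y: [s, i, n, l, t, y] len 6
add i (repeat i, move left end past it): [n, l, t, y, i] len 5
add r: [n, l, t, y, i, r] len 6
add l (repeat l, move left end past it): [t, y, i, r, l] len 5
add l (repeat l, move left end past it): [l] len 1
add y: [l, y] len 2
add y (repeat y, move left end past it): [y] len 1
add r: [y, r] len 2
Longest all-distinct length: 6.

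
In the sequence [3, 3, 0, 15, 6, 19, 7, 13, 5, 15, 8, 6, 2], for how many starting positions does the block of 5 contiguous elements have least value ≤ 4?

4

(3, 3, 0, 15, 6) → min 0  ≤ 4 ✓
(3, 0, 15, 6, 19) → min 0  ≤ 4 ✓
(0, 15, 6, 19, 7) → min 0  ≤ 4 ✓
(15, 6, 19, 7, 13) → min 6
(6, 19, 7, 13, 5) → min 5
(19, 7, 13, 5, 15) → min 5
(7, 13, 5, 15, 8) → min 5
(13, 5, 15, 8, 6) → min 5
(5, 15, 8, 6, 2) → min 2  ≤ 4 ✓
4 windows satisfy the condition.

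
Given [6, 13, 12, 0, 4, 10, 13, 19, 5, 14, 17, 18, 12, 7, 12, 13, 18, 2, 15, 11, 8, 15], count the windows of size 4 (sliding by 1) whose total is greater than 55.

6 13 12 0 → sum 31
13 12 0 4 → sum 29
12 0 4 10 → sum 26
0 4 10 13 → sum 27
4 10 13 19 → sum 46
10 13 19 5 → sum 47
13 19 5 14 → sum 51
19 5 14 17 → sum 55
5 14 17 18 → sum 54
14 17 18 12 → sum 61  > 55 ✓
17 18 12 7 → sum 54
18 12 7 12 → sum 49
12 7 12 13 → sum 44
7 12 13 18 → sum 50
12 13 18 2 → sum 45
13 18 2 15 → sum 48
18 2 15 11 → sum 46
2 15 11 8 → sum 36
15 11 8 15 → sum 49
1 window satisfy the condition.

1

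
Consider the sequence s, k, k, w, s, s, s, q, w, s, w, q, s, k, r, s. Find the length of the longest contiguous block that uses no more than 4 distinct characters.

add s: window [s] (1 distinct), len 1
add k: window [s, k] (2 distinct), len 2
add k: window [s, k, k] (2 distinct), len 3
add w: window [s, k, k, w] (3 distinct), len 4
add s: window [s, k, k, w, s] (3 distinct), len 5
add s: window [s, k, k, w, s, s] (3 distinct), len 6
add s: window [s, k, k, w, s, s, s] (3 distinct), len 7
add q: window [s, k, k, w, s, s, s, q] (4 distinct), len 8
add w: window [s, k, k, w, s, s, s, q, w] (4 distinct), len 9
add s: window [s, k, k, w, s, s, s, q, w, s] (4 distinct), len 10
add w: window [s, k, k, w, s, s, s, q, w, s, w] (4 distinct), len 11
add q: window [s, k, k, w, s, s, s, q, w, s, w, q] (4 distinct), len 12
add s: window [s, k, k, w, s, s, s, q, w, s, w, q, s] (4 distinct), len 13
add k: window [s, k, k, w, s, s, s, q, w, s, w, q, s, k] (4 distinct), len 14
add r: window [q, s, k, r] (4 distinct), len 4
add s: window [q, s, k, r, s] (4 distinct), len 5
Longest length with ≤4 distinct: 14.

14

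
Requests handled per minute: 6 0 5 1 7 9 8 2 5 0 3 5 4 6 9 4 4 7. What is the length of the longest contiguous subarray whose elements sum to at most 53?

add 6: [6] sum 6, len 1
add 0: [6, 0] sum 6, len 2
add 5: [6, 0, 5] sum 11, len 3
add 1: [6, 0, 5, 1] sum 12, len 4
add 7: [6, 0, 5, 1, 7] sum 19, len 5
add 9: [6, 0, 5, 1, 7, 9] sum 28, len 6
add 8: [6, 0, 5, 1, 7, 9, 8] sum 36, len 7
add 2: [6, 0, 5, 1, 7, 9, 8, 2] sum 38, len 8
add 5: [6, 0, 5, 1, 7, 9, 8, 2, 5] sum 43, len 9
add 0: [6, 0, 5, 1, 7, 9, 8, 2, 5, 0] sum 43, len 10
add 3: [6, 0, 5, 1, 7, 9, 8, 2, 5, 0, 3] sum 46, len 11
add 5: [6, 0, 5, 1, 7, 9, 8, 2, 5, 0, 3, 5] sum 51, len 12
add 4: [0, 5, 1, 7, 9, 8, 2, 5, 0, 3, 5, 4] sum 49, len 12
add 6: [1, 7, 9, 8, 2, 5, 0, 3, 5, 4, 6] sum 50, len 11
add 9: [9, 8, 2, 5, 0, 3, 5, 4, 6, 9] sum 51, len 10
add 4: [8, 2, 5, 0, 3, 5, 4, 6, 9, 4] sum 46, len 10
add 4: [8, 2, 5, 0, 3, 5, 4, 6, 9, 4, 4] sum 50, len 11
add 7: [2, 5, 0, 3, 5, 4, 6, 9, 4, 4, 7] sum 49, len 11
Longest length seen: 12.

12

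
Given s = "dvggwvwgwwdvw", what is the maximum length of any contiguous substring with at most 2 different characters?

[d] 1 distinct, len 1
[d, v] 2 distinct, len 2
[v, g] 2 distinct, len 2
[v, g, g] 2 distinct, len 3
[g, g, w] 2 distinct, len 3
[w, v] 2 distinct, len 2
[w, v, w] 2 distinct, len 3
[w, g] 2 distinct, len 2
[w, g, w] 2 distinct, len 3
[w, g, w, w] 2 distinct, len 4
[w, w, d] 2 distinct, len 3
[d, v] 2 distinct, len 2
[v, w] 2 distinct, len 2
Longest length with ≤2 distinct: 4.

4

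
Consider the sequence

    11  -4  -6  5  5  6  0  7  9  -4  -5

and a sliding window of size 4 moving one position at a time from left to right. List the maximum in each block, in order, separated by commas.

Sliding a size-4 window across the 11 values:
(11, -4, -6, 5) → max 11
(-4, -6, 5, 5) → max 5
(-6, 5, 5, 6) → max 6
(5, 5, 6, 0) → max 6
(5, 6, 0, 7) → max 7
(6, 0, 7, 9) → max 9
(0, 7, 9, -4) → max 9
(7, 9, -4, -5) → max 9

11, 5, 6, 6, 7, 9, 9, 9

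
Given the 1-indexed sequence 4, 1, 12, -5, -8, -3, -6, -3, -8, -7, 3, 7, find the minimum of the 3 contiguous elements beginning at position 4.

Elements at indices 4..6: -5, -8, -3
min(-5, -8, -3) = -8

-8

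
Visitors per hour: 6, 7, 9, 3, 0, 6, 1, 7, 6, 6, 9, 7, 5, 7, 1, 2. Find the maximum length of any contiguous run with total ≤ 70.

14

add 6: [6] sum 6, len 1
add 7: [6, 7] sum 13, len 2
add 9: [6, 7, 9] sum 22, len 3
add 3: [6, 7, 9, 3] sum 25, len 4
add 0: [6, 7, 9, 3, 0] sum 25, len 5
add 6: [6, 7, 9, 3, 0, 6] sum 31, len 6
add 1: [6, 7, 9, 3, 0, 6, 1] sum 32, len 7
add 7: [6, 7, 9, 3, 0, 6, 1, 7] sum 39, len 8
add 6: [6, 7, 9, 3, 0, 6, 1, 7, 6] sum 45, len 9
add 6: [6, 7, 9, 3, 0, 6, 1, 7, 6, 6] sum 51, len 10
add 9: [6, 7, 9, 3, 0, 6, 1, 7, 6, 6, 9] sum 60, len 11
add 7: [6, 7, 9, 3, 0, 6, 1, 7, 6, 6, 9, 7] sum 67, len 12
add 5: [7, 9, 3, 0, 6, 1, 7, 6, 6, 9, 7, 5] sum 66, len 12
add 7: [9, 3, 0, 6, 1, 7, 6, 6, 9, 7, 5, 7] sum 66, len 12
add 1: [9, 3, 0, 6, 1, 7, 6, 6, 9, 7, 5, 7, 1] sum 67, len 13
add 2: [9, 3, 0, 6, 1, 7, 6, 6, 9, 7, 5, 7, 1, 2] sum 69, len 14
Longest length seen: 14.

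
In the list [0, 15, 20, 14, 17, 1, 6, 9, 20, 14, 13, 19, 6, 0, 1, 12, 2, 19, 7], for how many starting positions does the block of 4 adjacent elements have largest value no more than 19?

[0, 15, 20, 14] → max 20
[15, 20, 14, 17] → max 20
[20, 14, 17, 1] → max 20
[14, 17, 1, 6] → max 17  ≤ 19 ✓
[17, 1, 6, 9] → max 17  ≤ 19 ✓
[1, 6, 9, 20] → max 20
[6, 9, 20, 14] → max 20
[9, 20, 14, 13] → max 20
[20, 14, 13, 19] → max 20
[14, 13, 19, 6] → max 19  ≤ 19 ✓
[13, 19, 6, 0] → max 19  ≤ 19 ✓
[19, 6, 0, 1] → max 19  ≤ 19 ✓
[6, 0, 1, 12] → max 12  ≤ 19 ✓
[0, 1, 12, 2] → max 12  ≤ 19 ✓
[1, 12, 2, 19] → max 19  ≤ 19 ✓
[12, 2, 19, 7] → max 19  ≤ 19 ✓
9 windows satisfy the condition.

9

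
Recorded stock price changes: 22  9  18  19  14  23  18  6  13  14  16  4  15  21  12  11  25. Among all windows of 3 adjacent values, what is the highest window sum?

56

Window sums for each of the 15 positions:
(22, 9, 18) → sum 49
(9, 18, 19) → sum 46
(18, 19, 14) → sum 51
(19, 14, 23) → sum 56
(14, 23, 18) → sum 55
(23, 18, 6) → sum 47
(18, 6, 13) → sum 37
(6, 13, 14) → sum 33
(13, 14, 16) → sum 43
(14, 16, 4) → sum 34
(16, 4, 15) → sum 35
(4, 15, 21) → sum 40
(15, 21, 12) → sum 48
(21, 12, 11) → sum 44
(12, 11, 25) → sum 48
Highest of these is 56.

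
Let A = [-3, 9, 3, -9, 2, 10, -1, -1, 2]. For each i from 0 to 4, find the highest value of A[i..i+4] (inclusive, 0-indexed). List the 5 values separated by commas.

(-3, 9, 3, -9, 2) → max 9
(9, 3, -9, 2, 10) → max 10
(3, -9, 2, 10, -1) → max 10
(-9, 2, 10, -1, -1) → max 10
(2, 10, -1, -1, 2) → max 10

9, 10, 10, 10, 10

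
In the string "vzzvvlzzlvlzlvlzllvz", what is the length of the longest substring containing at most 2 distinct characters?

5

[v] 1 distinct, len 1
[v, z] 2 distinct, len 2
[v, z, z] 2 distinct, len 3
[v, z, z, v] 2 distinct, len 4
[v, z, z, v, v] 2 distinct, len 5
[v, v, l] 2 distinct, len 3
[l, z] 2 distinct, len 2
[l, z, z] 2 distinct, len 3
[l, z, z, l] 2 distinct, len 4
[l, v] 2 distinct, len 2
[l, v, l] 2 distinct, len 3
[l, z] 2 distinct, len 2
[l, z, l] 2 distinct, len 3
[l, v] 2 distinct, len 2
[l, v, l] 2 distinct, len 3
[l, z] 2 distinct, len 2
[l, z, l] 2 distinct, len 3
[l, z, l, l] 2 distinct, len 4
[l, l, v] 2 distinct, len 3
[v, z] 2 distinct, len 2
Longest length with ≤2 distinct: 5.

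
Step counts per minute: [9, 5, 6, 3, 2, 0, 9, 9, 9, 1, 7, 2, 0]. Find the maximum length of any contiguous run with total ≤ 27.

→ 9: sum 9, len 1
→ 5: sum 14, len 2
→ 6: sum 20, len 3
→ 3: sum 23, len 4
→ 2: sum 25, len 5
→ 0: sum 25, len 6
→ 9 (dropped 9): sum 25, len 6
→ 9 (dropped 5, 6): sum 23, len 5
→ 9 (dropped 3, 2): sum 27, len 4
→ 1 (dropped 0, 9): sum 19, len 3
→ 7: sum 26, len 4
→ 2 (dropped 9): sum 19, len 4
→ 0: sum 19, len 5
Longest length seen: 6.

6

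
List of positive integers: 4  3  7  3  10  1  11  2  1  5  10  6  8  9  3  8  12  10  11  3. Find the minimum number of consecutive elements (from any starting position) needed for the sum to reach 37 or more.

add 4: running sum 4 < 37
add 3: running sum 7 < 37
add 7: running sum 14 < 37
add 3: running sum 17 < 37
add 10: running sum 27 < 37
add 1: running sum 28 < 37
end 6: [4, 3, 7, 3, 10, 1, 11] sum 39, len 7
end 7: [3, 7, 3, 10, 1, 11, 2] sum 37, len 7
end 8: [3, 7, 3, 10, 1, 11, 2, 1] sum 38, len 8
end 9: [7, 3, 10, 1, 11, 2, 1, 5] sum 40, len 8
end 10: [10, 1, 11, 2, 1, 5, 10] sum 40, len 7
end 11: [10, 1, 11, 2, 1, 5, 10, 6] sum 46, len 8
end 12: [11, 2, 1, 5, 10, 6, 8] sum 43, len 7
end 13: [5, 10, 6, 8, 9] sum 38, len 5
end 14: [5, 10, 6, 8, 9, 3] sum 41, len 6
end 15: [10, 6, 8, 9, 3, 8] sum 44, len 6
end 16: [8, 9, 3, 8, 12] sum 40, len 5
end 17: [9, 3, 8, 12, 10] sum 42, len 5
end 18: [8, 12, 10, 11] sum 41, len 4
end 19: [8, 12, 10, 11, 3] sum 44, len 5
Shortest qualifying length: 4.

4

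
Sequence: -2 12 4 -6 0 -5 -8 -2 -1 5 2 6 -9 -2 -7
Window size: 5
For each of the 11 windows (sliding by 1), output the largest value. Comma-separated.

12, 12, 4, 0, 0, 5, 5, 6, 6, 6, 6

[-2, 12, 4, -6, 0] → max 12
[12, 4, -6, 0, -5] → max 12
[4, -6, 0, -5, -8] → max 4
[-6, 0, -5, -8, -2] → max 0
[0, -5, -8, -2, -1] → max 0
[-5, -8, -2, -1, 5] → max 5
[-8, -2, -1, 5, 2] → max 5
[-2, -1, 5, 2, 6] → max 6
[-1, 5, 2, 6, -9] → max 6
[5, 2, 6, -9, -2] → max 6
[2, 6, -9, -2, -7] → max 6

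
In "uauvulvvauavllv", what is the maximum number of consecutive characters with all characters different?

[u] len 1
[u, a] len 2
[a, u] len 2
[a, u, v] len 3
[v, u] len 2
[v, u, l] len 3
[u, l, v] len 3
[v] len 1
[v, a] len 2
[v, a, u] len 3
[u, a] len 2
[u, a, v] len 3
[u, a, v, l] len 4
[l] len 1
[l, v] len 2
Longest all-distinct length: 4.

4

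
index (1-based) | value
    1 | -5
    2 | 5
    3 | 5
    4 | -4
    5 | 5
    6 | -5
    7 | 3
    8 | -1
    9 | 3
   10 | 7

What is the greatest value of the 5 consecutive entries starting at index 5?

5

Elements at indices 5..9: 5, -5, 3, -1, 3
max(5, -5, 3, -1, 3) = 5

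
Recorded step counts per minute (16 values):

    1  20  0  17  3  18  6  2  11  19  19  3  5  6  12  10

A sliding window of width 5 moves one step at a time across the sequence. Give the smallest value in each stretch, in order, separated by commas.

[1, 20, 0, 17, 3] → min 0
[20, 0, 17, 3, 18] → min 0
[0, 17, 3, 18, 6] → min 0
[17, 3, 18, 6, 2] → min 2
[3, 18, 6, 2, 11] → min 2
[18, 6, 2, 11, 19] → min 2
[6, 2, 11, 19, 19] → min 2
[2, 11, 19, 19, 3] → min 2
[11, 19, 19, 3, 5] → min 3
[19, 19, 3, 5, 6] → min 3
[19, 3, 5, 6, 12] → min 3
[3, 5, 6, 12, 10] → min 3

0, 0, 0, 2, 2, 2, 2, 2, 3, 3, 3, 3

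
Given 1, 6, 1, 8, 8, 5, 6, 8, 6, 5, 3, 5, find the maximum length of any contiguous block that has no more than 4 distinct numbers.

10

[1] 1 distinct, len 1
[1, 6] 2 distinct, len 2
[1, 6, 1] 2 distinct, len 3
[1, 6, 1, 8] 3 distinct, len 4
[1, 6, 1, 8, 8] 3 distinct, len 5
[1, 6, 1, 8, 8, 5] 4 distinct, len 6
[1, 6, 1, 8, 8, 5, 6] 4 distinct, len 7
[1, 6, 1, 8, 8, 5, 6, 8] 4 distinct, len 8
[1, 6, 1, 8, 8, 5, 6, 8, 6] 4 distinct, len 9
[1, 6, 1, 8, 8, 5, 6, 8, 6, 5] 4 distinct, len 10
[8, 8, 5, 6, 8, 6, 5, 3] 4 distinct, len 8
[8, 8, 5, 6, 8, 6, 5, 3, 5] 4 distinct, len 9
Longest length with ≤4 distinct: 10.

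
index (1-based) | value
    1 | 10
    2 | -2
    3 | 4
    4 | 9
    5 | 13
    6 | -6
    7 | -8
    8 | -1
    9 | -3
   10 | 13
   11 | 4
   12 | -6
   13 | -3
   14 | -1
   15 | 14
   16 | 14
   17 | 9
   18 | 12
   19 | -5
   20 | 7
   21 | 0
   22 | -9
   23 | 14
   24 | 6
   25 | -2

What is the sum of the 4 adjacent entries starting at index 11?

Elements at indices 11..14: 4, -6, -3, -1
sum(4, -6, -3, -1) = -6

-6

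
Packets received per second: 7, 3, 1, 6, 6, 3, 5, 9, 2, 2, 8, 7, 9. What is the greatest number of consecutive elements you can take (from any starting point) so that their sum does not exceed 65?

12

[7] sum 7 len 1
[7, 3] sum 10 len 2
[7, 3, 1] sum 11 len 3
[7, 3, 1, 6] sum 17 len 4
[7, 3, 1, 6, 6] sum 23 len 5
[7, 3, 1, 6, 6, 3] sum 26 len 6
[7, 3, 1, 6, 6, 3, 5] sum 31 len 7
[7, 3, 1, 6, 6, 3, 5, 9] sum 40 len 8
[7, 3, 1, 6, 6, 3, 5, 9, 2] sum 42 len 9
[7, 3, 1, 6, 6, 3, 5, 9, 2, 2] sum 44 len 10
[7, 3, 1, 6, 6, 3, 5, 9, 2, 2, 8] sum 52 len 11
[7, 3, 1, 6, 6, 3, 5, 9, 2, 2, 8, 7] sum 59 len 12
[3, 1, 6, 6, 3, 5, 9, 2, 2, 8, 7, 9] sum 61 len 12
Longest length seen: 12.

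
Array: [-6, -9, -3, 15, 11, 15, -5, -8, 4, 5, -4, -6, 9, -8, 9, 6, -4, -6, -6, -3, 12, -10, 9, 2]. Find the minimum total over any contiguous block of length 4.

Each size-4 window and its sum:
(-6, -9, -3, 15) → sum -3
(-9, -3, 15, 11) → sum 14
(-3, 15, 11, 15) → sum 38
(15, 11, 15, -5) → sum 36
(11, 15, -5, -8) → sum 13
(15, -5, -8, 4) → sum 6
(-5, -8, 4, 5) → sum -4
(-8, 4, 5, -4) → sum -3
(4, 5, -4, -6) → sum -1
(5, -4, -6, 9) → sum 4
(-4, -6, 9, -8) → sum -9
(-6, 9, -8, 9) → sum 4
(9, -8, 9, 6) → sum 16
(-8, 9, 6, -4) → sum 3
(9, 6, -4, -6) → sum 5
(6, -4, -6, -6) → sum -10
(-4, -6, -6, -3) → sum -19
(-6, -6, -3, 12) → sum -3
(-6, -3, 12, -10) → sum -7
(-3, 12, -10, 9) → sum 8
(12, -10, 9, 2) → sum 13
Minimum of these is -19.

-19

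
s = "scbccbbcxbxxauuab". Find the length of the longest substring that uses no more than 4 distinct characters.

Extend right; when distinct count exceeds 4, shrink from the left:
add s: window [s] (1 distinct), len 1
add c: window [s, c] (2 distinct), len 2
add b: window [s, c, b] (3 distinct), len 3
add c: window [s, c, b, c] (3 distinct), len 4
add c: window [s, c, b, c, c] (3 distinct), len 5
add b: window [s, c, b, c, c, b] (3 distinct), len 6
add b: window [s, c, b, c, c, b, b] (3 distinct), len 7
add c: window [s, c, b, c, c, b, b, c] (3 distinct), len 8
add x: window [s, c, b, c, c, b, b, c, x] (4 distinct), len 9
add b: window [s, c, b, c, c, b, b, c, x, b] (4 distinct), len 10
add x: window [s, c, b, c, c, b, b, c, x, b, x] (4 distinct), len 11
add x: window [s, c, b, c, c, b, b, c, x, b, x, x] (4 distinct), len 12
add a: window [c, b, c, c, b, b, c, x, b, x, x, a] (4 distinct), len 12
add u: window [x, b, x, x, a, u] (4 distinct), len 6
add u: window [x, b, x, x, a, u, u] (4 distinct), len 7
add a: window [x, b, x, x, a, u, u, a] (4 distinct), len 8
add b: window [x, b, x, x, a, u, u, a, b] (4 distinct), len 9
Longest length with ≤4 distinct: 12.

12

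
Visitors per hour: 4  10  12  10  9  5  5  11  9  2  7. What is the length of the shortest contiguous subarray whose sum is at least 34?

4

Extend right; whenever the sum reaches 34, record the length and shrink from the left:
add 4: running sum 4 < 34
add 10: running sum 14 < 34
add 12: running sum 26 < 34
end 3: [4, 10, 12, 10] sum 36, len 4
end 4: [10, 12, 10, 9] sum 41, len 4
end 5: [12, 10, 9, 5] sum 36, len 4
end 6: [12, 10, 9, 5, 5] sum 41, len 5
end 7: [10, 9, 5, 5, 11] sum 40, len 5
end 8: [9, 5, 5, 11, 9] sum 39, len 5
end 9: [9, 5, 5, 11, 9, 2] sum 41, len 6
end 10: [5, 11, 9, 2, 7] sum 34, len 5
Shortest qualifying length: 4.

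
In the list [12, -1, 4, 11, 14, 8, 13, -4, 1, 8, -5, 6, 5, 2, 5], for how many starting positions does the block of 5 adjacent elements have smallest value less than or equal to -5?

5

[12, -1, 4, 11, 14] → min -1
[-1, 4, 11, 14, 8] → min -1
[4, 11, 14, 8, 13] → min 4
[11, 14, 8, 13, -4] → min -4
[14, 8, 13, -4, 1] → min -4
[8, 13, -4, 1, 8] → min -4
[13, -4, 1, 8, -5] → min -5  ≤ -5 ✓
[-4, 1, 8, -5, 6] → min -5  ≤ -5 ✓
[1, 8, -5, 6, 5] → min -5  ≤ -5 ✓
[8, -5, 6, 5, 2] → min -5  ≤ -5 ✓
[-5, 6, 5, 2, 5] → min -5  ≤ -5 ✓
5 windows satisfy the condition.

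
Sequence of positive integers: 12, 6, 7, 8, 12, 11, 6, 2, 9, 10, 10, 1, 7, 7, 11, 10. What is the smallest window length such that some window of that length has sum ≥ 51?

Extend right; whenever the sum reaches 51, record the length and shrink from the left:
add 12: running sum 12 < 51
add 6: running sum 18 < 51
add 7: running sum 25 < 51
add 8: running sum 33 < 51
add 12: running sum 45 < 51
end 5: [12, 6, 7, 8, 12, 11] sum 56, len 6
end 6: [12, 6, 7, 8, 12, 11, 6] sum 62, len 7
end 7: [6, 7, 8, 12, 11, 6, 2] sum 52, len 7
end 8: [7, 8, 12, 11, 6, 2, 9] sum 55, len 7
end 9: [8, 12, 11, 6, 2, 9, 10] sum 58, len 7
end 10: [12, 11, 6, 2, 9, 10, 10] sum 60, len 7
end 11: [12, 11, 6, 2, 9, 10, 10, 1] sum 61, len 8
end 12: [11, 6, 2, 9, 10, 10, 1, 7] sum 56, len 8
end 13: [6, 2, 9, 10, 10, 1, 7, 7] sum 52, len 8
end 14: [9, 10, 10, 1, 7, 7, 11] sum 55, len 7
end 15: [10, 10, 1, 7, 7, 11, 10] sum 56, len 7
Shortest qualifying length: 6.

6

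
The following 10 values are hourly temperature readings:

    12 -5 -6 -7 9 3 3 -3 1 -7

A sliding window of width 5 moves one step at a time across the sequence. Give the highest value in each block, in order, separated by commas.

Sliding a size-5 window across the 10 values:
(12, -5, -6, -7, 9) → max 12
(-5, -6, -7, 9, 3) → max 9
(-6, -7, 9, 3, 3) → max 9
(-7, 9, 3, 3, -3) → max 9
(9, 3, 3, -3, 1) → max 9
(3, 3, -3, 1, -7) → max 3

12, 9, 9, 9, 9, 3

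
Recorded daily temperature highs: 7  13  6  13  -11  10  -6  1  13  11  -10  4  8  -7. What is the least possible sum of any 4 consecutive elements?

-6

Each size-4 window and its sum:
7 13 6 13 → sum 39
13 6 13 -11 → sum 21
6 13 -11 10 → sum 18
13 -11 10 -6 → sum 6
-11 10 -6 1 → sum -6
10 -6 1 13 → sum 18
-6 1 13 11 → sum 19
1 13 11 -10 → sum 15
13 11 -10 4 → sum 18
11 -10 4 8 → sum 13
-10 4 8 -7 → sum -5
Least of these is -6.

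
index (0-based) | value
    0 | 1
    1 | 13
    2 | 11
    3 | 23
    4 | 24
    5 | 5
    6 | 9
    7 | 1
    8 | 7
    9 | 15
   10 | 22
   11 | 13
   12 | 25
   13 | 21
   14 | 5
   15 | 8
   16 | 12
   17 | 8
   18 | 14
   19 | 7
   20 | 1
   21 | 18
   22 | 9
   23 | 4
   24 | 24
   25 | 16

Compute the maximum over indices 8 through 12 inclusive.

Elements at indices 8..12: 7, 15, 22, 13, 25
max(7, 15, 22, 13, 25) = 25

25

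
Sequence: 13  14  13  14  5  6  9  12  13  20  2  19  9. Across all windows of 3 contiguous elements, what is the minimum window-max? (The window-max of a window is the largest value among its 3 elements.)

9

[13, 14, 13] → max 14
[14, 13, 14] → max 14
[13, 14, 5] → max 14
[14, 5, 6] → max 14
[5, 6, 9] → max 9
[6, 9, 12] → max 12
[9, 12, 13] → max 13
[12, 13, 20] → max 20
[13, 20, 2] → max 20
[20, 2, 19] → max 20
[2, 19, 9] → max 19
Minimum of these is 9.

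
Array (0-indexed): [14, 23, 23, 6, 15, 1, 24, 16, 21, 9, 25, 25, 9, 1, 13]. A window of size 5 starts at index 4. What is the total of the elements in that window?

Elements at indices 4..8: 15, 1, 24, 16, 21
sum(15, 1, 24, 16, 21) = 77

77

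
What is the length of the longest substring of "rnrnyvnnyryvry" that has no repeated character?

4

[r] len 1
[r, n] len 2
[n, r] len 2
[r, n] len 2
[r, n, y] len 3
[r, n, y, v] len 4
[y, v, n] len 3
[n] len 1
[n, y] len 2
[n, y, r] len 3
[r, y] len 2
[r, y, v] len 3
[y, v, r] len 3
[v, r, y] len 3
Longest all-distinct length: 4.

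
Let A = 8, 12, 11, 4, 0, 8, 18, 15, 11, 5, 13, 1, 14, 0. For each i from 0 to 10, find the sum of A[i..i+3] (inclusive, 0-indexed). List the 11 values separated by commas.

8 12 11 4 → sum 35
12 11 4 0 → sum 27
11 4 0 8 → sum 23
4 0 8 18 → sum 30
0 8 18 15 → sum 41
8 18 15 11 → sum 52
18 15 11 5 → sum 49
15 11 5 13 → sum 44
11 5 13 1 → sum 30
5 13 1 14 → sum 33
13 1 14 0 → sum 28

35, 27, 23, 30, 41, 52, 49, 44, 30, 33, 28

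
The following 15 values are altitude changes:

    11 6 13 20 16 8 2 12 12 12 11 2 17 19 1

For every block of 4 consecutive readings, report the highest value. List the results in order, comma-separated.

[11, 6, 13, 20] → max 20
[6, 13, 20, 16] → max 20
[13, 20, 16, 8] → max 20
[20, 16, 8, 2] → max 20
[16, 8, 2, 12] → max 16
[8, 2, 12, 12] → max 12
[2, 12, 12, 12] → max 12
[12, 12, 12, 11] → max 12
[12, 12, 11, 2] → max 12
[12, 11, 2, 17] → max 17
[11, 2, 17, 19] → max 19
[2, 17, 19, 1] → max 19

20, 20, 20, 20, 16, 12, 12, 12, 12, 17, 19, 19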